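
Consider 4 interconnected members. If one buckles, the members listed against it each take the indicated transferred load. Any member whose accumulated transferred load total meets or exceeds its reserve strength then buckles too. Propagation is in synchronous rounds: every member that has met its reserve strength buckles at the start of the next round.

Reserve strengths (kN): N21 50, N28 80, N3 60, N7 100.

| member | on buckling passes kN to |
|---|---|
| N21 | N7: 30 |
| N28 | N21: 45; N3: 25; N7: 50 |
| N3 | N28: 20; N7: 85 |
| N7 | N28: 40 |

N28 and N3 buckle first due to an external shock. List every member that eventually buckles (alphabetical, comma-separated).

N28, N3, N7

Round 1 — N28, N3 buckle (initial).
  N21: +45 → 45 < 50
  N7: +50+85 → 135 ≥ 100
Round 2 — N7 buckles.
No further bucklings.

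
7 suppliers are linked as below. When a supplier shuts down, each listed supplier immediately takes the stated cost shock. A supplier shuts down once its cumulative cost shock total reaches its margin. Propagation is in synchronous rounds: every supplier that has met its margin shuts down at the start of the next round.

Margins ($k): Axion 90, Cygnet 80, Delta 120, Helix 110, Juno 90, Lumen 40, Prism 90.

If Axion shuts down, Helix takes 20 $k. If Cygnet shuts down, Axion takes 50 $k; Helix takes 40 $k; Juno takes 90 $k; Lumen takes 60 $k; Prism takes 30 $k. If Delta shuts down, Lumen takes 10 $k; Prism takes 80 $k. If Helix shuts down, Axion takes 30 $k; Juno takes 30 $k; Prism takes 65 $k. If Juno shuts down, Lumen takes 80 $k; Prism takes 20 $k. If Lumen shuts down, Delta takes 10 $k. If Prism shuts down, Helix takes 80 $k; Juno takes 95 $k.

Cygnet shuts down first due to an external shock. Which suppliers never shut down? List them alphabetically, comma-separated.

Axion, Delta, Helix, Prism

Round 1 — Cygnet shuts down (initial).
  Axion: +50 → 50 < 90
  Helix: +40 → 40 < 110
  Juno: +90 → 90 ≥ 90
  Lumen: +60 → 60 ≥ 40
  Prism: +30 → 30 < 90
Round 2 — Juno, Lumen shut down.
  Delta: +10 → 10 < 120
  Prism: +20 → 50 < 90
No further shutdowns.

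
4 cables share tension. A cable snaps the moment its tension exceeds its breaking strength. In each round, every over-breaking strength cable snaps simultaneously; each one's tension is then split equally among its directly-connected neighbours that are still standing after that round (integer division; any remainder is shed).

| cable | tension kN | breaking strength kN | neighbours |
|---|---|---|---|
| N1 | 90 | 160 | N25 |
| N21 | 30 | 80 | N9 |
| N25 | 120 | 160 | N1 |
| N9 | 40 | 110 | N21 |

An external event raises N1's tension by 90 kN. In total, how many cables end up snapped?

2

Round 1 — N1 at 180 > 160. N1 snaps.
  N1 sheds 180 kN to N25: 180 each.
    N25: 120+180 = 300 > 160
Round 2 — N25 snaps.
  N25 sheds 300 kN: no online neighbours, lost.
No further breaks.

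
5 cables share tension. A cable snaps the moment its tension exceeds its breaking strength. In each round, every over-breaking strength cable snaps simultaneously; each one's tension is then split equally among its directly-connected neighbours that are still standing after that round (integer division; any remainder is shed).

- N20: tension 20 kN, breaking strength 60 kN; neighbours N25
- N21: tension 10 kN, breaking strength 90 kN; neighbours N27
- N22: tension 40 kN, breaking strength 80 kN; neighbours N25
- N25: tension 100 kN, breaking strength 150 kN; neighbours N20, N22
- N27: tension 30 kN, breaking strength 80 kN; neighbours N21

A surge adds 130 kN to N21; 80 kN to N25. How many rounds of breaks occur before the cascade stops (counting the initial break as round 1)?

Round 1 — N21 at 140 > 90; N25 at 180 > 150. N21, N25 snap.
  N21 sheds 140 kN to N27: 140 each.
    N27: 30+140 = 170 > 80
  N25 sheds 180 kN to N20, N22: 90 each.
    N20: 20+90 = 110 > 60
    N22: 40+90 = 130 > 80
Round 2 — N20, N22, N27 snap.
  N20 sheds 110 kN: no online neighbours, lost.
  N22 sheds 130 kN: no online neighbours, lost.
  N27 sheds 170 kN: no online neighbours, lost.
No further breaks.

2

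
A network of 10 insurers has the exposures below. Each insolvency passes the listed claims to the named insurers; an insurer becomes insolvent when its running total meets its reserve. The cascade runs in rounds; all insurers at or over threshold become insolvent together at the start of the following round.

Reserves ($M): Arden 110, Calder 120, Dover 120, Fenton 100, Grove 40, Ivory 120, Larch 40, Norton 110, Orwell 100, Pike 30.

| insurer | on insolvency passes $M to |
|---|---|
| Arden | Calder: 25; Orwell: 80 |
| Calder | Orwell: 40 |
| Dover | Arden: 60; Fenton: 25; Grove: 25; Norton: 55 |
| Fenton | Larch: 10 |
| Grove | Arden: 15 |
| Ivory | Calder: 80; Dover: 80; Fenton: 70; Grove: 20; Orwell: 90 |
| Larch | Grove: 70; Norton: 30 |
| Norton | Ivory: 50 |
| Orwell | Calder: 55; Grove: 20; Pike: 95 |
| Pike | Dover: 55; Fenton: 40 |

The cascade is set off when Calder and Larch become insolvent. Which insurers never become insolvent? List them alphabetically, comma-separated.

Round 1 — Calder, Larch become insolvent (initial).
  Grove: +70 → 70 ≥ 40
  Norton: +30 → 30 < 110
  Orwell: +40 → 40 < 100
Round 2 — Grove becomes insolvent.
  Arden: +15 → 15 < 110
No further insolvencies.

Arden, Dover, Fenton, Ivory, Norton, Orwell, Pike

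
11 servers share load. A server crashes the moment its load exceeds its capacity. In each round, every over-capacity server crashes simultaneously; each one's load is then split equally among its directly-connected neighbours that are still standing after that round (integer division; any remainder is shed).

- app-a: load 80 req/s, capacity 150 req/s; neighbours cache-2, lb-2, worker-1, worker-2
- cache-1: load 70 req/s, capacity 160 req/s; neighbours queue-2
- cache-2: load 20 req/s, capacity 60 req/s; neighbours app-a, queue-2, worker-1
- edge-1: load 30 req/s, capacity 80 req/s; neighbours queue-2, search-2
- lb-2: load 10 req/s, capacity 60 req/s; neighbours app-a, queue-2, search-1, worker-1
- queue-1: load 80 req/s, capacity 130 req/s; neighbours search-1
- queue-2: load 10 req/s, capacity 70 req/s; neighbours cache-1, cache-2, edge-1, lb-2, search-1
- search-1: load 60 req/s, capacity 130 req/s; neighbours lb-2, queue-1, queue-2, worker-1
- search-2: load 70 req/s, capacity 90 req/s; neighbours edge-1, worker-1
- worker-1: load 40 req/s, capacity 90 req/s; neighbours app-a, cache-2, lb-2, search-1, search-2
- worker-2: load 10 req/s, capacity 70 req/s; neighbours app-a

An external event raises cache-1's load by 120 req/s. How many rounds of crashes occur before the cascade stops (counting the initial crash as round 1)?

3

Round 1 — cache-1 at 190 > 160. cache-1 crashes.
  cache-1 sheds 190 req/s to queue-2: 190 each.
    queue-2: 10+190 = 200 > 70
Round 2 — queue-2 crashes.
  queue-2 sheds 200 req/s to cache-2, edge-1, lb-2, search-1: 50 each.
    cache-2: 20+50 = 70 > 60
    edge-1: 30+50 = 80 ≤ 80
    lb-2: 10+50 = 60 ≤ 60
    search-1: 60+50 = 110 ≤ 130
Round 3 — cache-2 crashes.
  cache-2 sheds 70 req/s to app-a, worker-1: 35 each.
    app-a: 80+35 = 115 ≤ 150
    worker-1: 40+35 = 75 ≤ 90
No further crashes.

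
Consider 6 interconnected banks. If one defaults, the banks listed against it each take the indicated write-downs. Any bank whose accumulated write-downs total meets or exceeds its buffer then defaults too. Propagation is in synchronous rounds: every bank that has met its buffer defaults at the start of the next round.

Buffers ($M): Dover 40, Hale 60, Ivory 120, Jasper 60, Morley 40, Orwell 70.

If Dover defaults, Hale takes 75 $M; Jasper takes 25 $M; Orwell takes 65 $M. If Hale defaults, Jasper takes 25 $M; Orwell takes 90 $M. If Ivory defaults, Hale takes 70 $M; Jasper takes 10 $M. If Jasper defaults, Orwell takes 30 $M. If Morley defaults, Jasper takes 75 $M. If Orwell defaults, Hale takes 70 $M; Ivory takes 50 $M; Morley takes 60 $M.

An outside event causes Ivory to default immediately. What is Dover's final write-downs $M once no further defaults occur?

0

Round 1 — Ivory defaults (initial).
  Hale: +70 → 70 ≥ 60
  Jasper: +10 → 10 < 60
Round 2 — Hale defaults.
  Jasper: +25 → 35 < 60
  Orwell: +90 → 90 ≥ 70
Round 3 — Orwell defaults.
  Morley: +60 → 60 ≥ 40
Round 4 — Morley defaults.
  Jasper: +75 → 110 ≥ 60
Round 5 — Jasper defaults.
No further defaults.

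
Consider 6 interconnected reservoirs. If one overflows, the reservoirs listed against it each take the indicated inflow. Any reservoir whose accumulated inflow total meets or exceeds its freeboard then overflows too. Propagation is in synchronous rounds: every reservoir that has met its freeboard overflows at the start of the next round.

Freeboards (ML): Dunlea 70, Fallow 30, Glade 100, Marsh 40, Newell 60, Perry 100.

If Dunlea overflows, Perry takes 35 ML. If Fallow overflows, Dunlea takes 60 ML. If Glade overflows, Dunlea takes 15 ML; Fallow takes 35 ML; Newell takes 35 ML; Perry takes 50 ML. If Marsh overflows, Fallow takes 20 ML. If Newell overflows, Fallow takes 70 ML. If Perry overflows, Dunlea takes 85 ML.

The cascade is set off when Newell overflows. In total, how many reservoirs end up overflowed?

2

Round 1 — Newell overflows (initial).
  Fallow: +70 → 70 ≥ 30
Round 2 — Fallow overflows.
  Dunlea: +60 → 60 < 70
No further overflows.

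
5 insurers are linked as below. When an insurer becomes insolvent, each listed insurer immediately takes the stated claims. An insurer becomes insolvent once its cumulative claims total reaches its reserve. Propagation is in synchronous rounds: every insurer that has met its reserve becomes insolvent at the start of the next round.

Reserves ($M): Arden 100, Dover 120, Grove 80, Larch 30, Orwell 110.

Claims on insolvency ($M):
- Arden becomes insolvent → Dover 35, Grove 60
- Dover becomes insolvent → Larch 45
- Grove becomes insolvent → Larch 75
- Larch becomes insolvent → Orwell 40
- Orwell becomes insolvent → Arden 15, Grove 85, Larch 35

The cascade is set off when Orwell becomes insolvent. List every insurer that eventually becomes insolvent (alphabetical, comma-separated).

Round 1 — Orwell becomes insolvent (initial).
  Arden: +15 → 15 < 100
  Grove: +85 → 85 ≥ 80
  Larch: +35 → 35 ≥ 30
Round 2 — Grove, Larch become insolvent.
No further insolvencies.

Grove, Larch, Orwell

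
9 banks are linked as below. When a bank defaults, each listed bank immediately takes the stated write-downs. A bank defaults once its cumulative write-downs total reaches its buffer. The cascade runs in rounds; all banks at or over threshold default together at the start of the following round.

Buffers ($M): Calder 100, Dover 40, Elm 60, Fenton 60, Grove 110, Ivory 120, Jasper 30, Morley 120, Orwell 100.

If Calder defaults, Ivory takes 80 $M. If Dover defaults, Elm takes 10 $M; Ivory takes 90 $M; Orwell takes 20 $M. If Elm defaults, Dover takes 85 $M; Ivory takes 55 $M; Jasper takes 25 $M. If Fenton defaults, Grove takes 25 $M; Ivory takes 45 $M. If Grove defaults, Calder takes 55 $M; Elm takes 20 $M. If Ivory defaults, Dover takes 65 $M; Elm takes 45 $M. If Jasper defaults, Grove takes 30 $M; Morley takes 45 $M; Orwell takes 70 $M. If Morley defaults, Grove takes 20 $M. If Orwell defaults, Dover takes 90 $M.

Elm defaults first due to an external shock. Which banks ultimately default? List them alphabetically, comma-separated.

Dover, Elm, Ivory

Round 1 — Elm defaults (initial).
  Dover: +85 → 85 ≥ 40
  Ivory: +55 → 55 < 120
  Jasper: +25 → 25 < 30
Round 2 — Dover defaults.
  Ivory: +90 → 145 ≥ 120
  Orwell: +20 → 20 < 100
Round 3 — Ivory defaults.
No further defaults.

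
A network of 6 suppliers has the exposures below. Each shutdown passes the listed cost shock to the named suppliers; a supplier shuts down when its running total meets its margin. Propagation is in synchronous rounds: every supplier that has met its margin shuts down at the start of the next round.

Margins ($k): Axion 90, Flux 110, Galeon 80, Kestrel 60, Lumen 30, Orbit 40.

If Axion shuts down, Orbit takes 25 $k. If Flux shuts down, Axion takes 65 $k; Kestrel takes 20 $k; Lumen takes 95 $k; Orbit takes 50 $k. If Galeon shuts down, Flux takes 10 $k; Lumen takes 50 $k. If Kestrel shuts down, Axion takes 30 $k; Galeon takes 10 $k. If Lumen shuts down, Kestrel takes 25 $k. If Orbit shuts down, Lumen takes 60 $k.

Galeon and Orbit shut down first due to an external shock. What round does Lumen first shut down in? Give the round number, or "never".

Round 1 — Galeon, Orbit shut down (initial).
  Flux: +10 → 10 < 110
  Lumen: +50+60 → 110 ≥ 30
Round 2 — Lumen shuts down.
  Kestrel: +25 → 25 < 60
No further shutdowns.

2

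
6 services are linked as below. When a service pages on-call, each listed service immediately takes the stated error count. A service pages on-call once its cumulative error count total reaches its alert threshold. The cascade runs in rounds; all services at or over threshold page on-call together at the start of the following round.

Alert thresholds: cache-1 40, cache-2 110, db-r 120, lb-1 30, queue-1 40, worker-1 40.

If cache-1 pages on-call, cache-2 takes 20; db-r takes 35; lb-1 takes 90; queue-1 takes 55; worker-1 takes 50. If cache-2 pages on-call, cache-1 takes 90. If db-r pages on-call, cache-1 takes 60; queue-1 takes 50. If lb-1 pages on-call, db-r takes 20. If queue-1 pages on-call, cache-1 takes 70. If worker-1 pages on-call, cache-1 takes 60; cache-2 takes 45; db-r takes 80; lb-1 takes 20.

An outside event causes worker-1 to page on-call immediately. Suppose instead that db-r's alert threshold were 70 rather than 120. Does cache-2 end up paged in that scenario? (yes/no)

no

With db-r's alert threshold at 70:
Round 1 — worker-1 pages on-call (initial).
  cache-1: +60 → 60 ≥ 40
  cache-2: +45 → 45 < 110
  db-r: +80 → 80 ≥ 70
  lb-1: +20 → 20 < 30
Round 2 — cache-1, db-r page on-call.
  cache-2: +20 → 65 < 110
  lb-1: +90 → 110 ≥ 30
  queue-1: +55+50 → 105 ≥ 40
Round 3 — lb-1, queue-1 page on-call.
No further pages.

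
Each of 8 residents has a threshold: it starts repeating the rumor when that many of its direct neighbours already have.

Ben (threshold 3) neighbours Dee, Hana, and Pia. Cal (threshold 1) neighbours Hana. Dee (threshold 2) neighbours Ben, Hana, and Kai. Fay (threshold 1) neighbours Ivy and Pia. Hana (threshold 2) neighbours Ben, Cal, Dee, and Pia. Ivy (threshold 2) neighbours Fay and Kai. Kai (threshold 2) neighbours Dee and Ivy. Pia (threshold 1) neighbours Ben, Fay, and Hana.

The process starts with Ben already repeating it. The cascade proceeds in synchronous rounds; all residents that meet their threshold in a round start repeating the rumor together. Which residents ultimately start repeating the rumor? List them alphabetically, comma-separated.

Round 1 — Ben starts repeating the rumor (initial).
Round 2 — checking thresholds:
  Dee: 1 of 3 neighbours < 2, holds.
  Hana: 1 of 4 neighbours < 2, holds.
  Pia: 1 of 3 neighbours ≥ 1, starts repeating the rumor.
Round 3 — checking thresholds:
  Dee: 1 of 3 neighbours < 2, holds.
  Fay: 1 of 2 neighbours ≥ 1, starts repeating the rumor.
  Hana: 2 of 4 neighbours ≥ 2, starts repeating the rumor.
Round 4 — checking thresholds:
  Cal: 1 of 1 neighbours ≥ 1, starts repeating the rumor.
  Dee: 2 of 3 neighbours ≥ 2, starts repeating the rumor.
  Ivy: 1 of 2 neighbours < 2, holds.
Round 5 — no new spreads; cascade stops.

Ben, Cal, Dee, Fay, Hana, Pia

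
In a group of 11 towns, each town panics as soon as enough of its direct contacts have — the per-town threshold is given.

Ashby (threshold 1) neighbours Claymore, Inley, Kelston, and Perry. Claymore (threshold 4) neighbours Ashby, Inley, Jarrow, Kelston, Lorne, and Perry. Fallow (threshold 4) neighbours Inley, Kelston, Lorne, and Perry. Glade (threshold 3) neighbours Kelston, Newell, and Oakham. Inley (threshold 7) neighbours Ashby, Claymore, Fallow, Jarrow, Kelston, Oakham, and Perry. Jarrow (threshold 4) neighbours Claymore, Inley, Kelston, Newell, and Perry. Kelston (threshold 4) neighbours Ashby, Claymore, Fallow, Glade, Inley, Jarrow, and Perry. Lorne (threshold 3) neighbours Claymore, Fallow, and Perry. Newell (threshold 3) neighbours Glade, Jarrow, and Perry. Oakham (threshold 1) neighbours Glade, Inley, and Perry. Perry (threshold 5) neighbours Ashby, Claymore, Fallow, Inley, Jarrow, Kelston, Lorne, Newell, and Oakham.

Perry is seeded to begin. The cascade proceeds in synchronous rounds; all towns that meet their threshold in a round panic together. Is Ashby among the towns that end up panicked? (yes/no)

yes

Round 1 — Perry panics (initial).
Round 2 — checking thresholds:
  Ashby: 1 of 4 neighbours ≥ 1, panics.
  Claymore: 1 of 6 neighbours < 4, not yet.
  Fallow: 1 of 4 neighbours < 4, not yet.
  Inley: 1 of 7 neighbours < 7, not yet.
  Jarrow: 1 of 5 neighbours < 4, not yet.
  Kelston: 1 of 7 neighbours < 4, not yet.
  Lorne: 1 of 3 neighbours < 3, not yet.
  Newell: 1 of 3 neighbours < 3, not yet.
  Oakham: 1 of 3 neighbours ≥ 1, panics.
Round 3 — no new panics; cascade stops.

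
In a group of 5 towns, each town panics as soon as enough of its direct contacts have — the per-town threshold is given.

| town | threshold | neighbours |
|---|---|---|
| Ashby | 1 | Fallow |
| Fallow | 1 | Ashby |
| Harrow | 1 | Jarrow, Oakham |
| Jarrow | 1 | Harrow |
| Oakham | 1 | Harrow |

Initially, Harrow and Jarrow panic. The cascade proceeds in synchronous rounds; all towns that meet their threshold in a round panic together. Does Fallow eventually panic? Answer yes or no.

Round 1 — Harrow, Jarrow panic (initial).
Round 2 — checking thresholds:
  Oakham: 1 of 1 neighbours ≥ 1, panics.
Round 3 — no new panics; cascade stops.

no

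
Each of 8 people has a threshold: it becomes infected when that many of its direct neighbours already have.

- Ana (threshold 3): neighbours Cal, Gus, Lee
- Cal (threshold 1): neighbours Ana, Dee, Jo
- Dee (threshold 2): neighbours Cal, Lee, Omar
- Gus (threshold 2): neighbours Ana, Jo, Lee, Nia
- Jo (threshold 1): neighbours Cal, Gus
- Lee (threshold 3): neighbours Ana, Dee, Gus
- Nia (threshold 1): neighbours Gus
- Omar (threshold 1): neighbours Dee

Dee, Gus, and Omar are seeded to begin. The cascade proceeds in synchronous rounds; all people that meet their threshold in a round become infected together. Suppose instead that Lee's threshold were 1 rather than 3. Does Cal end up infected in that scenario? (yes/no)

With Lee's threshold at 1:
Round 1 — Dee, Gus, Omar become infected (initial).
Round 2 — checking thresholds:
  Ana: 1 of 3 neighbours < 3, below threshold.
  Cal: 1 of 3 neighbours ≥ 1, becomes infected.
  Jo: 1 of 2 neighbours ≥ 1, becomes infected.
  Lee: 2 of 3 neighbours ≥ 1, becomes infected.
  Nia: 1 of 1 neighbours ≥ 1, becomes infected.
Round 3 — checking thresholds:
  Ana: 3 of 3 neighbours ≥ 3, becomes infected.
Round 4 — no new infections; cascade stops.

yes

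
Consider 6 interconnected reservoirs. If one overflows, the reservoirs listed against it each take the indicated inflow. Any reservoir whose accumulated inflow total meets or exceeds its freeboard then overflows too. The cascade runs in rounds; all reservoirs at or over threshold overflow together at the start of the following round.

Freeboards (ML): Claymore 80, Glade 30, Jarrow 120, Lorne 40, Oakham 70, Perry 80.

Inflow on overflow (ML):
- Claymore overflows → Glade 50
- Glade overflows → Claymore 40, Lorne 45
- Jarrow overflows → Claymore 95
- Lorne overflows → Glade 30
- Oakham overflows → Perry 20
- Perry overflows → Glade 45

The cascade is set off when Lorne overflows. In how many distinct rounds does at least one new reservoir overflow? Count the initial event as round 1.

2

Round 1 — Lorne overflows (initial).
  Glade: +30 → 30 ≥ 30
Round 2 — Glade overflows.
  Claymore: +40 → 40 < 80
No further overflows.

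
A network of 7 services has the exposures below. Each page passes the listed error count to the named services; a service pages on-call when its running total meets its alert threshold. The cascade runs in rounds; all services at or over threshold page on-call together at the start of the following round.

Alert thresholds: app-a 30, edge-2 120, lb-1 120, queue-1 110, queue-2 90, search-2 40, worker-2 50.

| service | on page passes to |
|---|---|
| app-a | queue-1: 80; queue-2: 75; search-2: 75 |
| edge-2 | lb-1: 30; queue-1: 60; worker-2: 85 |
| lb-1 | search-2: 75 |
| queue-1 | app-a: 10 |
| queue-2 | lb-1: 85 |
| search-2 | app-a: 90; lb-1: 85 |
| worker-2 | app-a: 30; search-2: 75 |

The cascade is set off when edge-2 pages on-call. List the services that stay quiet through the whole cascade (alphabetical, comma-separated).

Round 1 — edge-2 pages on-call (initial).
  lb-1: +30 → 30 < 120
  queue-1: +60 → 60 < 110
  worker-2: +85 → 85 ≥ 50
Round 2 — worker-2 pages on-call.
  app-a: +30 → 30 ≥ 30
  search-2: +75 → 75 ≥ 40
Round 3 — app-a, search-2 page on-call.
  lb-1: +85 → 115 < 120
  queue-1: +80 → 140 ≥ 110
  queue-2: +75 → 75 < 90
Round 4 — queue-1 pages on-call.
No further pages.

lb-1, queue-2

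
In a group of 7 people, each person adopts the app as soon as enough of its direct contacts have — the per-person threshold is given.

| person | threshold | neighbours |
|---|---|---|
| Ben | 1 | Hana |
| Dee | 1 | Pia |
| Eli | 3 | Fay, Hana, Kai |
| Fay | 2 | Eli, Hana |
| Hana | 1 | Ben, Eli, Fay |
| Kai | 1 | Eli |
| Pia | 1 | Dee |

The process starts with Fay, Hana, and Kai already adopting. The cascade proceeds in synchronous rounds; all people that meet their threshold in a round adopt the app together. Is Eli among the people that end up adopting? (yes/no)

yes

Round 1 — Fay, Hana, Kai adopt the app (initial).
Round 2 — checking thresholds:
  Ben: 1 of 1 neighbours ≥ 1, adopts the app.
  Eli: 3 of 3 neighbours ≥ 3, adopts the app.
Round 3 — no new adoptions; cascade stops.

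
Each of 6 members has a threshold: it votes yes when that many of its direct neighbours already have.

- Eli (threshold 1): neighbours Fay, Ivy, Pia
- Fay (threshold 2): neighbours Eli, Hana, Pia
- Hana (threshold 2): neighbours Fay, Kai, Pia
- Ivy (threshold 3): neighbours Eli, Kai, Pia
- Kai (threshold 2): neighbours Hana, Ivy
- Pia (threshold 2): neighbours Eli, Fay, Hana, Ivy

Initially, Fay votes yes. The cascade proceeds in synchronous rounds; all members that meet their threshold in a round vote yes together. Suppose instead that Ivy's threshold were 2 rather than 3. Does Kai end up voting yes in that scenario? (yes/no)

With Ivy's threshold at 2:
Round 1 — Fay votes yes (initial).
Round 2 — checking thresholds:
  Eli: 1 of 3 neighbours ≥ 1, votes yes.
  Hana: 1 of 3 neighbours < 2, not yet.
  Pia: 1 of 4 neighbours < 2, not yet.
Round 3 — checking thresholds:
  Hana: 1 of 3 neighbours < 2, not yet.
  Ivy: 1 of 3 neighbours < 2, not yet.
  Pia: 2 of 4 neighbours ≥ 2, votes yes.
Round 4 — checking thresholds:
  Hana: 2 of 3 neighbours ≥ 2, votes yes.
  Ivy: 2 of 3 neighbours ≥ 2, votes yes.
Round 5 — checking thresholds:
  Kai: 2 of 2 neighbours ≥ 2, votes yes.
Round 6 — no new yes votes; cascade stops.

yes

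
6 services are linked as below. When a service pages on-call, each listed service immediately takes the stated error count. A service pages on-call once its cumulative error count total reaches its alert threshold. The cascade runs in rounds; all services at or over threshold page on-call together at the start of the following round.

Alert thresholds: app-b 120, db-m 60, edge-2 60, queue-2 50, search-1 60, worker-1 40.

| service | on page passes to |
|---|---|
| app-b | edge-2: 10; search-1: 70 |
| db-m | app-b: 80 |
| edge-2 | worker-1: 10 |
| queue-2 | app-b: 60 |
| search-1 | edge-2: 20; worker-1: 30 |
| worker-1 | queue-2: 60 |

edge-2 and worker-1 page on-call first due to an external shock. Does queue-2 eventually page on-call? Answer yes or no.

yes

Round 1 — edge-2, worker-1 page on-call (initial).
  queue-2: +60 → 60 ≥ 50
Round 2 — queue-2 pages on-call.
  app-b: +60 → 60 < 120
No further pages.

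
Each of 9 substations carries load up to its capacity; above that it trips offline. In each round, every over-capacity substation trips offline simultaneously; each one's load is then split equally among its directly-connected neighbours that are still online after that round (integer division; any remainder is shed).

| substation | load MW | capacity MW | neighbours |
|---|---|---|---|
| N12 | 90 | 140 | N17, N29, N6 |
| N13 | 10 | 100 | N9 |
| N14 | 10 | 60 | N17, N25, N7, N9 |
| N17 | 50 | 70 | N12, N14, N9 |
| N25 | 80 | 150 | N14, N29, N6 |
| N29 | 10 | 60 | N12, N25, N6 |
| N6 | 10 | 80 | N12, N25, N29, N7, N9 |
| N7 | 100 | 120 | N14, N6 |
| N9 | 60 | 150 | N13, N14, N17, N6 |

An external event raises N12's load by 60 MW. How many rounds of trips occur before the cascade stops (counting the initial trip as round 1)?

2

Round 1 — N12 at 150 > 140. N12 trips offline.
  N12 sheds 150 MW to N17, N29, N6: 50 each.
    N17: 50+50 = 100 > 70
    N29: 10+50 = 60 ≤ 60
    N6: 10+50 = 60 ≤ 80
Round 2 — N17 trips offline.
  N17 sheds 100 MW to N14, N9: 50 each.
    N14: 10+50 = 60 ≤ 60
    N9: 60+50 = 110 ≤ 150
No further trips.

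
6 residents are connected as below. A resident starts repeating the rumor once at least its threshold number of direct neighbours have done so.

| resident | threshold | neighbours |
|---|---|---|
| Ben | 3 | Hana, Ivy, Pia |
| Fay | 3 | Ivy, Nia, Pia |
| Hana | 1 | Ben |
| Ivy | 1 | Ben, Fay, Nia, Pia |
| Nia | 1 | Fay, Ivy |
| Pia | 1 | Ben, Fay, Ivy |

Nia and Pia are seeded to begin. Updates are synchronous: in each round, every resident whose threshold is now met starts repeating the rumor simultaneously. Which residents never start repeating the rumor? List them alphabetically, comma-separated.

Round 1 — Nia, Pia start repeating the rumor (initial).
Round 2 — checking thresholds:
  Ben: 1 of 3 neighbours < 3, not yet.
  Fay: 2 of 3 neighbours < 3, not yet.
  Ivy: 2 of 4 neighbours ≥ 1, starts repeating the rumor.
Round 3 — checking thresholds:
  Ben: 2 of 3 neighbours < 3, not yet.
  Fay: 3 of 3 neighbours ≥ 3, starts repeating the rumor.
Round 4 — no new spreads; cascade stops.

Ben, Hana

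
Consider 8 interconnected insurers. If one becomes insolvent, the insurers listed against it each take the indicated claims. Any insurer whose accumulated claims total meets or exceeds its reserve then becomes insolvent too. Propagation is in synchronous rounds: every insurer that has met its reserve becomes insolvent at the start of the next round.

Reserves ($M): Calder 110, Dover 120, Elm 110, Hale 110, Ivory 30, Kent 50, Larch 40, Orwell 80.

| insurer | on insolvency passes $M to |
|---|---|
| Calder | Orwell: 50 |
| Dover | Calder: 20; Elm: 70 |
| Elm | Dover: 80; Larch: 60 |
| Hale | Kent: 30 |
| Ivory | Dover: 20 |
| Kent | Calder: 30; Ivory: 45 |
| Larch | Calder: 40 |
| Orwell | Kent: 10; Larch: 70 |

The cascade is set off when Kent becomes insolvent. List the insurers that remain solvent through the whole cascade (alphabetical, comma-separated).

Calder, Dover, Elm, Hale, Larch, Orwell

Round 1 — Kent becomes insolvent (initial).
  Calder: +30 → 30 < 110
  Ivory: +45 → 45 ≥ 30
Round 2 — Ivory becomes insolvent.
  Dover: +20 → 20 < 120
No further insolvencies.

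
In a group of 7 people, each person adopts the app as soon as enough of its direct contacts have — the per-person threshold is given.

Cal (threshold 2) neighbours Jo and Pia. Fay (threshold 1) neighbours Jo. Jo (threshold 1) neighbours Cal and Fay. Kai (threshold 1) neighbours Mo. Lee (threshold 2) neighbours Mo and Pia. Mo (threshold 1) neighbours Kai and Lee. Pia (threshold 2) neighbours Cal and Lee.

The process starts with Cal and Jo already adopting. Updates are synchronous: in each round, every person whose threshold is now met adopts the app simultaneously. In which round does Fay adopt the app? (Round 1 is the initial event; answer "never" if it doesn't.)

Round 1 — Cal, Jo adopt the app (initial).
Round 2 — checking thresholds:
  Fay: 1 of 1 neighbours ≥ 1, adopts the app.
  Pia: 1 of 2 neighbours < 2, holds.
Round 3 — no new adoptions; cascade stops.

2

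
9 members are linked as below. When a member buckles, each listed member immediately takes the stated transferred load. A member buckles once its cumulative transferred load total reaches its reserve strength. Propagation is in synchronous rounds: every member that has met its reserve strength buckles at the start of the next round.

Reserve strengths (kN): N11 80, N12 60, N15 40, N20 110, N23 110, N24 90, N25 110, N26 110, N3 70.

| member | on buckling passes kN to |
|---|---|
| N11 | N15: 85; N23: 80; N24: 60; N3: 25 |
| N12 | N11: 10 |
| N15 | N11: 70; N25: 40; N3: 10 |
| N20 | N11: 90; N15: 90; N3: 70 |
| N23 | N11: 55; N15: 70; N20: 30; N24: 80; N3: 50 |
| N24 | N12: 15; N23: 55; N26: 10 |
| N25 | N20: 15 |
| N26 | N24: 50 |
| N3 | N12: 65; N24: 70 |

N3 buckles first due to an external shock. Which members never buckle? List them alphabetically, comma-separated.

N11, N15, N20, N23, N24, N25, N26

Round 1 — N3 buckles (initial).
  N12: +65 → 65 ≥ 60
  N24: +70 → 70 < 90
Round 2 — N12 buckles.
  N11: +10 → 10 < 80
No further bucklings.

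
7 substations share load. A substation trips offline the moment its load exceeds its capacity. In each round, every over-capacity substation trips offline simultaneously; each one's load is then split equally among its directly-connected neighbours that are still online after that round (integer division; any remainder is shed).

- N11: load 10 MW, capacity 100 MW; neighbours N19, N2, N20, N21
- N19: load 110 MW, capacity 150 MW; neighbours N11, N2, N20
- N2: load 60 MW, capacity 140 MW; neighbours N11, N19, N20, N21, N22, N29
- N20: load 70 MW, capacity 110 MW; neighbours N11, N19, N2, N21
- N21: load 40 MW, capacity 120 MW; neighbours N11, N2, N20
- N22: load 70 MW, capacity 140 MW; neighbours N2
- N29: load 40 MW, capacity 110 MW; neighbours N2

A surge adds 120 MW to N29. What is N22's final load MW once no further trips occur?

Round 1 — N29 at 160 > 110. N29 trips offline.
  N29 sheds 160 MW to N2: 160 each.
    N2: 60+160 = 220 > 140
Round 2 — N2 trips offline.
  N2 sheds 220 MW to N11, N19, N20, N21, N22: 44 each.
    N11: 10+44 = 54 ≤ 100
    N19: 110+44 = 154 > 150
    N20: 70+44 = 114 > 110
    N21: 40+44 = 84 ≤ 120
    N22: 70+44 = 114 ≤ 140
Round 3 — N19, N20 trip offline.
  N19 sheds 154 MW to N11: 154 each.
    N11: 54+154 = 208 > 100
  N20 sheds 114 MW to N11, N21: 57 each.
    N11: 208+57 = 265 > 100
    N21: 84+57 = 141 > 120
Round 4 — N11, N21 trip offline.
  N11 sheds 265 MW: no online neighbours, lost.
  N21 sheds 141 MW: no online neighbours, lost.
No further trips.

114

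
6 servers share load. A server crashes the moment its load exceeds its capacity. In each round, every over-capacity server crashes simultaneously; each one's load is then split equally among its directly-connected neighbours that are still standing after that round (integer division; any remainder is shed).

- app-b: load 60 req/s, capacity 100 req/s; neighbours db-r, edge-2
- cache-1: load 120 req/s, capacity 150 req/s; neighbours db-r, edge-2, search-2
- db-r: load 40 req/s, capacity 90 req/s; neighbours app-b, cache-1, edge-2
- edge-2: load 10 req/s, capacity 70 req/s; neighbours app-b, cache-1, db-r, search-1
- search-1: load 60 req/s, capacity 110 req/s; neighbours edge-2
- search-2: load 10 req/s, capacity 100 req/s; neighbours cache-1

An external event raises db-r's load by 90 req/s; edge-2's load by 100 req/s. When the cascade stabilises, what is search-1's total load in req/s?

Round 1 — db-r at 130 > 90; edge-2 at 110 > 70. db-r, edge-2 crash.
  db-r sheds 130 req/s to app-b, cache-1: 65 each.
    app-b: 60+65 = 125 > 100
    cache-1: 120+65 = 185 > 150
  edge-2 sheds 110 req/s to app-b, cache-1, search-1: 36 each (2 lost).
    app-b: 125+36 = 161 > 100
    cache-1: 185+36 = 221 > 150
    search-1: 60+36 = 96 ≤ 110
Round 2 — app-b, cache-1 crash.
  app-b sheds 161 req/s: no online neighbours, lost.
  cache-1 sheds 221 req/s to search-2: 221 each.
    search-2: 10+221 = 231 > 100
Round 3 — search-2 crashes.
  search-2 sheds 231 req/s: no online neighbours, lost.
No further crashes.

96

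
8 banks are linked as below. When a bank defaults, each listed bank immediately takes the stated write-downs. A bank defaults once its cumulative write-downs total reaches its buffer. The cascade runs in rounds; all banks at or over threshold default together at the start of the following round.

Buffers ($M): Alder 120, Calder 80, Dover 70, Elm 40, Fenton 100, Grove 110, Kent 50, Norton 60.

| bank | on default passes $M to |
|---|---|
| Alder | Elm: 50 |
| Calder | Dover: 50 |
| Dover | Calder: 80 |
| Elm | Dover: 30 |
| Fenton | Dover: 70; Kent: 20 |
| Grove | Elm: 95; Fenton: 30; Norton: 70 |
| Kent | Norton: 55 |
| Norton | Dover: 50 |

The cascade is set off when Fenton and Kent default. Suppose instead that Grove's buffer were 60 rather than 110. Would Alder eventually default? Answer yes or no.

no

With Grove's buffer at 60:
Round 1 — Fenton, Kent default (initial).
  Dover: +70 → 70 ≥ 70
  Norton: +55 → 55 < 60
Round 2 — Dover defaults.
  Calder: +80 → 80 ≥ 80
Round 3 — Calder defaults.
No further defaults.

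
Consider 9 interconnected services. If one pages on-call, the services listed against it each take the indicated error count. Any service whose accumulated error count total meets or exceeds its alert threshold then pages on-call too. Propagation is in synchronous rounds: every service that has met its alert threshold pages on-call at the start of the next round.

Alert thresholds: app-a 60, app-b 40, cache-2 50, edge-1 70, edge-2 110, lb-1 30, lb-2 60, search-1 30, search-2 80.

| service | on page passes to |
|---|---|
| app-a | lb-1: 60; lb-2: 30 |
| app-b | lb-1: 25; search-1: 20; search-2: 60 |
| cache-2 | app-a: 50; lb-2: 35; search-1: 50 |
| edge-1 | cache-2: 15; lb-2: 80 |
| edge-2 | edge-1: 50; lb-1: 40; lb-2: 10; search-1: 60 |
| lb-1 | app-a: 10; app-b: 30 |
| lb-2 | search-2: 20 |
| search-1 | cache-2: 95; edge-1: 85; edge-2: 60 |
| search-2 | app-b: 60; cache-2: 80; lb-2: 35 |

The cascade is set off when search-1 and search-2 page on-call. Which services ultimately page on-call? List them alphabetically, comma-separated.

Round 1 — search-1, search-2 page on-call (initial).
  app-b: +60 → 60 ≥ 40
  cache-2: +95+80 → 175 ≥ 50
  edge-1: +85 → 85 ≥ 70
  edge-2: +60 → 60 < 110
  lb-2: +35 → 35 < 60
Round 2 — app-b, cache-2, edge-1 page on-call.
  app-a: +50 → 50 < 60
  lb-1: +25 → 25 < 30
  lb-2: +35+80 → 150 ≥ 60
Round 3 — lb-2 pages on-call.
No further pages.

app-b, cache-2, edge-1, lb-2, search-1, search-2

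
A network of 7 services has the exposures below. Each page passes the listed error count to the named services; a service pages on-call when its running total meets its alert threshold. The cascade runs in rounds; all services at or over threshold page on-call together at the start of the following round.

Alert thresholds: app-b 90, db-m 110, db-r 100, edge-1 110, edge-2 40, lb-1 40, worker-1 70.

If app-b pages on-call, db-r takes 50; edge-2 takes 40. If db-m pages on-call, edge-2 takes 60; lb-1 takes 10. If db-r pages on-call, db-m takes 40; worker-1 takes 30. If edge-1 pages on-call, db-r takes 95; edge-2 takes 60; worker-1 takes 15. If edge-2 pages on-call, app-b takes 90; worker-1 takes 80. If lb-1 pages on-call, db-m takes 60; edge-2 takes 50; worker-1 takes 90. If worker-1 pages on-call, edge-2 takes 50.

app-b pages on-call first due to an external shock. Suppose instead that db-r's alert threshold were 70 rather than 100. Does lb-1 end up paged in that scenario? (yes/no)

With db-r's alert threshold at 70:
Round 1 — app-b pages on-call (initial).
  db-r: +50 → 50 < 70
  edge-2: +40 → 40 ≥ 40
Round 2 — edge-2 pages on-call.
  worker-1: +80 → 80 ≥ 70
Round 3 — worker-1 pages on-call.
No further pages.

no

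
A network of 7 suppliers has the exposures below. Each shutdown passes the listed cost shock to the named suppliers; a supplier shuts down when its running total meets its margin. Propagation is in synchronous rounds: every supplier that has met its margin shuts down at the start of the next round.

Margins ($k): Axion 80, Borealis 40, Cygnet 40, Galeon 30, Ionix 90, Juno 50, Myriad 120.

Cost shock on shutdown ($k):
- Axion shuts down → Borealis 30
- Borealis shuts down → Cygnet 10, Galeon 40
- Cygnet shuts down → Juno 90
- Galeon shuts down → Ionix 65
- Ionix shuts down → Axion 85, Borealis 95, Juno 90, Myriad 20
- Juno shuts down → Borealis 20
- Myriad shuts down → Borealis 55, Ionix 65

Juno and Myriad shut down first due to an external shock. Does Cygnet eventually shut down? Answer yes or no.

Round 1 — Juno, Myriad shut down (initial).
  Borealis: +20+55 → 75 ≥ 40
  Ionix: +65 → 65 < 90
Round 2 — Borealis shuts down.
  Cygnet: +10 → 10 < 40
  Galeon: +40 → 40 ≥ 30
Round 3 — Galeon shuts down.
  Ionix: +65 → 130 ≥ 90
Round 4 — Ionix shuts down.
  Axion: +85 → 85 ≥ 80
Round 5 — Axion shuts down.
No further shutdowns.

no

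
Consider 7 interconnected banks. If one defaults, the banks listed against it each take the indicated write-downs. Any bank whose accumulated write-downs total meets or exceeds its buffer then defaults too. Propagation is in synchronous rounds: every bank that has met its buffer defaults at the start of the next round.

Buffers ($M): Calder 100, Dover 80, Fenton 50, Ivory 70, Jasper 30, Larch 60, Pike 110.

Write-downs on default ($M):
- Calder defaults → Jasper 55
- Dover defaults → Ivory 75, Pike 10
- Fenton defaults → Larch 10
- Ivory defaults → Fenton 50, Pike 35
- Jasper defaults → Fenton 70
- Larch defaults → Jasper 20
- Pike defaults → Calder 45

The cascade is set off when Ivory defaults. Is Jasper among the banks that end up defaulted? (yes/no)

no

Round 1 — Ivory defaults (initial).
  Fenton: +50 → 50 ≥ 50
  Pike: +35 → 35 < 110
Round 2 — Fenton defaults.
  Larch: +10 → 10 < 60
No further defaults.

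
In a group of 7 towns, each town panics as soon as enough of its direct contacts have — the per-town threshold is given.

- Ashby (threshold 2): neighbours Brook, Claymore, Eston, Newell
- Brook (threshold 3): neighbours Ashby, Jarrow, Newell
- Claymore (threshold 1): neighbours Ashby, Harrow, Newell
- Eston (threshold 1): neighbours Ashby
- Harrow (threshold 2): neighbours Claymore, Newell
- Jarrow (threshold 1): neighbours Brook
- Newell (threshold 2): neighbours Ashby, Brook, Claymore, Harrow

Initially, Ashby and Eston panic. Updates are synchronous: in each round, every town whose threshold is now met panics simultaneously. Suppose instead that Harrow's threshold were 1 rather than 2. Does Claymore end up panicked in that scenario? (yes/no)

With Harrow's threshold at 1:
Round 1 — Ashby, Eston panic (initial).
Round 2 — checking thresholds:
  Brook: 1 of 3 neighbours < 3, holds.
  Claymore: 1 of 3 neighbours ≥ 1, panics.
  Newell: 1 of 4 neighbours < 2, holds.
Round 3 — checking thresholds:
  Brook: 1 of 3 neighbours < 3, holds.
  Harrow: 1 of 2 neighbours ≥ 1, panics.
  Newell: 2 of 4 neighbours ≥ 2, panics.
Round 4 — no new panics; cascade stops.

yes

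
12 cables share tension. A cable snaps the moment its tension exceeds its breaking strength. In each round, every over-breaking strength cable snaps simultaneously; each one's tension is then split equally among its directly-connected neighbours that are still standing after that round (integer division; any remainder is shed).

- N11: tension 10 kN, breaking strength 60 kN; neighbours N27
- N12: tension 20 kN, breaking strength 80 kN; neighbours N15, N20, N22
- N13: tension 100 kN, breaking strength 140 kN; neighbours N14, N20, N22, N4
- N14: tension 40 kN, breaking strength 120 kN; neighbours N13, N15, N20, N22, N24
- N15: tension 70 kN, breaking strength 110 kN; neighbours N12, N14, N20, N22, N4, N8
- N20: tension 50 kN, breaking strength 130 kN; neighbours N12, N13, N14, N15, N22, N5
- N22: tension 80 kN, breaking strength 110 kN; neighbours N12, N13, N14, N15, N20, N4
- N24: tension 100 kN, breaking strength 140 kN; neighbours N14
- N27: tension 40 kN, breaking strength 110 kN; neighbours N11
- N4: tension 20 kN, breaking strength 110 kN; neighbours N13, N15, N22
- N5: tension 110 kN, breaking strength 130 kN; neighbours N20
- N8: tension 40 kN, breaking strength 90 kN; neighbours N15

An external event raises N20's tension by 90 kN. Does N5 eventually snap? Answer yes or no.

Round 1 — N20 at 140 > 130. N20 snaps.
  N20 sheds 140 kN to N12, N13, N14, N15, N22, N5: 23 each (2 lost).
    N12: 20+23 = 43 ≤ 80
    N13: 100+23 = 123 ≤ 140
    N14: 40+23 = 63 ≤ 120
    N15: 70+23 = 93 ≤ 110
    N22: 80+23 = 103 ≤ 110
    N5: 110+23 = 133 > 130
Round 2 — N5 snaps.
  N5 sheds 133 kN: no online neighbours, lost.
No further breaks.

yes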